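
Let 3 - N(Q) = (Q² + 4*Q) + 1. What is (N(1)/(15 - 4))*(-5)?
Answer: 15/11 ≈ 1.3636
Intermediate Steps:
N(Q) = 2 - Q² - 4*Q (N(Q) = 3 - ((Q² + 4*Q) + 1) = 3 - (1 + Q² + 4*Q) = 3 + (-1 - Q² - 4*Q) = 2 - Q² - 4*Q)
(N(1)/(15 - 4))*(-5) = ((2 - 1*1² - 4*1)/(15 - 4))*(-5) = ((2 - 1*1 - 4)/11)*(-5) = ((2 - 1 - 4)*(1/11))*(-5) = -3*1/11*(-5) = -3/11*(-5) = 15/11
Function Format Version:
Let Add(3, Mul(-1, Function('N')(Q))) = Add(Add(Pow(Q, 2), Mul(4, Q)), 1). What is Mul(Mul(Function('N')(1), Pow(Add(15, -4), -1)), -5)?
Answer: Rational(15, 11) ≈ 1.3636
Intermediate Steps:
Function('N')(Q) = Add(2, Mul(-1, Pow(Q, 2)), Mul(-4, Q)) (Function('N')(Q) = Add(3, Mul(-1, Add(Add(Pow(Q, 2), Mul(4, Q)), 1))) = Add(3, Mul(-1, Add(1, Pow(Q, 2), Mul(4, Q)))) = Add(3, Add(-1, Mul(-1, Pow(Q, 2)), Mul(-4, Q))) = Add(2, Mul(-1, Pow(Q, 2)), Mul(-4, Q)))
Mul(Mul(Function('N')(1), Pow(Add(15, -4), -1)), -5) = Mul(Mul(Add(2, Mul(-1, Pow(1, 2)), Mul(-4, 1)), Pow(Add(15, -4), -1)), -5) = Mul(Mul(Add(2, Mul(-1, 1), -4), Pow(11, -1)), -5) = Mul(Mul(Add(2, -1, -4), Rational(1, 11)), -5) = Mul(Mul(-3, Rational(1, 11)), -5) = Mul(Rational(-3, 11), -5) = Rational(15, 11)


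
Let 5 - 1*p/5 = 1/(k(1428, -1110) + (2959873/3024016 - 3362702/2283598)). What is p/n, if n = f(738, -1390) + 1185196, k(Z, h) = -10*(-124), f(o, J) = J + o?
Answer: 106977486388727855/5069599588548341574624 ≈ 2.1102e-5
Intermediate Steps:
k(Z, h) = 1240
p = 106977486388727855/4279790019238071 (p = 25 - 5/(1240 + (2959873/3024016 - 3362702/2283598)) = 25 - 5/(1240 + (2959873*(1/3024016) - 3362702*1/2283598)) = 25 - 5/(1240 + (2959873/3024016 - 1681351/1141799)) = 25 - 5/(1240 - 1704852294089/3452818444784) = 25 - 5/4279790019238071/3452818444784 = 25 - 5*3452818444784/4279790019238071 = 25 - 17264092223920/4279790019238071 = 106977486388727855/4279790019238071 ≈ 24.996)
n = 1184544 (n = (-1390 + 738) + 1185196 = -652 + 1185196 = 1184544)
p/n = (106977486388727855/4279790019238071)/1184544 = (106977486388727855/4279790019238071)*(1/1184544) = 106977486388727855/5069599588548341574624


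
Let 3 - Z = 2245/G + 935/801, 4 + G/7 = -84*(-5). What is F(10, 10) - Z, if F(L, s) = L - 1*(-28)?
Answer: 86158885/2332512 ≈ 36.938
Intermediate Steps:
G = 2912 (G = -28 + 7*(-84*(-5)) = -28 + 7*420 = -28 + 2940 = 2912)
F(L, s) = 28 + L (F(L, s) = L + 28 = 28 + L)
Z = 2476571/2332512 (Z = 3 - (2245/2912 + 935/801) = 3 - 1*4520965/2332512 = 3 - 4520965/2332512 = 2476571/2332512 ≈ 1.0618)
F(10, 10) - Z = (28 + 10) - 1*2476571/2332512 = 38 - 2476571/2332512 = 86158885/2332512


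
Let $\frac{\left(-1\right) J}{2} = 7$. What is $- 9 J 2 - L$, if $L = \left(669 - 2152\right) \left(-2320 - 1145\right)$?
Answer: $-5138343$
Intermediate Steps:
$J = -14$ ($J = \left(-2\right) 7 = -14$)
$L = 5138595$ ($L = \left(-1483\right) \left(-3465\right) = 5138595$)
$- 9 J 2 - L = \left(-9\right) \left(-14\right) 2 - 5138595 = 126 \cdot 2 - 5138595 = 252 - 5138595 = -5138343$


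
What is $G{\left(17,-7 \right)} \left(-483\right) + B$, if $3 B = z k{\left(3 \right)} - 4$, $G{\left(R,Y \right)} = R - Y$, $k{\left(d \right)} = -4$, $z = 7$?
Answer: $- \frac{34808}{3} \approx -11603.0$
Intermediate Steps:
$B = - \frac{32}{3}$ ($B = \frac{7 \left(-4\right) - 4}{3} = \frac{-28 - 4}{3} = \frac{1}{3} \left(-32\right) = - \frac{32}{3} \approx -10.667$)
$G{\left(17,-7 \right)} \left(-483\right) + B = \left(17 - -7\right) \left(-483\right) - \frac{32}{3} = \left(17 + 7\right) \left(-483\right) - \frac{32}{3} = 24 \left(-483\right) - \frac{32}{3} = -11592 - \frac{32}{3} = - \frac{34808}{3}$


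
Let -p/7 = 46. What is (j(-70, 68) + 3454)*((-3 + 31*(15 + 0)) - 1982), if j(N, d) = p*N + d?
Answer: -39614240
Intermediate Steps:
p = -322 (p = -7*46 = -322)
j(N, d) = d - 322*N (j(N, d) = -322*N + d = d - 322*N)
(j(-70, 68) + 3454)*((-3 + 31*(15 + 0)) - 1982) = ((68 - 322*(-70)) + 3454)*((-3 + 31*(15 + 0)) - 1982) = ((68 + 22540) + 3454)*((-3 + 31*15) - 1982) = (22608 + 3454)*((-3 + 465) - 1982) = 26062*(462 - 1982) = 26062*(-1520) = -39614240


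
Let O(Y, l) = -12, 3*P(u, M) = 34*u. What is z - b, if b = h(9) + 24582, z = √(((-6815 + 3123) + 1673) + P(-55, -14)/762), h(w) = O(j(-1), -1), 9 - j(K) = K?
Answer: -24570 + 2*I*√73299701/381 ≈ -24570.0 + 44.942*I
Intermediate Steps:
P(u, M) = 34*u/3 (P(u, M) = (34*u)/3 = 34*u/3)
j(K) = 9 - K
h(w) = -12
z = 2*I*√73299701/381 (z = √(((-6815 + 3123) + 1673) + ((34/3)*(-55))/762) = √((-3692 + 1673) - 1870/3*1/762) = √(-2019 - 935/1143) = √(-2308652/1143) = 2*I*√73299701/381 ≈ 44.942*I)
b = 24570 (b = -12 + 24582 = 24570)
z - b = 2*I*√73299701/381 - 1*24570 = 2*I*√73299701/381 - 24570 = -24570 + 2*I*√73299701/381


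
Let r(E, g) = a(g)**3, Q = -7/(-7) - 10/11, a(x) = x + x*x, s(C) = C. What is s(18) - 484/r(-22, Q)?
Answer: -214351105/432 ≈ -4.9618e+5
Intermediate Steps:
a(x) = x + x**2
Q = 1/11 (Q = -7*(-1/7) - 10*1/11 = 1 - 10/11 = 1/11 ≈ 0.090909)
r(E, g) = g**3*(1 + g)**3 (r(E, g) = (g*(1 + g))**3 = g**3*(1 + g)**3)
s(18) - 484/r(-22, Q) = 18 - 484*1331/(1 + 1/11)**3 = 18 - 484/((12/11)**3/1331) = 18 - 484/((1/1331)*(1728/1331)) = 18 - 484/1728/1771561 = 18 - 484*1771561/1728 = 18 - 214358881/432 = -214351105/432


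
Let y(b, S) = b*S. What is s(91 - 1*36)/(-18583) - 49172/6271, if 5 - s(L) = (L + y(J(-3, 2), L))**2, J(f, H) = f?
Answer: -837915531/116533993 ≈ -7.1903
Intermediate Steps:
y(b, S) = S*b
s(L) = 5 - 4*L**2 (s(L) = 5 - (L + L*(-3))**2 = 5 - (L - 3*L)**2 = 5 - (-2*L)**2 = 5 - 4*L**2)
s(91 - 1*36)/(-18583) - 49172/6271 = (5 - 4*(91 - 1*36)**2)/(-18583) - 49172/6271 = (5 - 4*(91 - 36)**2)*(-1/18583) - 49172*1/6271 = (5 - 4*55**2)*(-1/18583) - 49172/6271 = (5 - 4*3025)*(-1/18583) - 49172/6271 = (5 - 12100)*(-1/18583) - 49172/6271 = -12095*(-1/18583) - 49172/6271 = 12095/18583 - 49172/6271 = -837915531/116533993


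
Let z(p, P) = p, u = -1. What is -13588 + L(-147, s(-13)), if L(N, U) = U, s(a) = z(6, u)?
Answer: -13582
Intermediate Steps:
s(a) = 6
-13588 + L(-147, s(-13)) = -13588 + 6 = -13582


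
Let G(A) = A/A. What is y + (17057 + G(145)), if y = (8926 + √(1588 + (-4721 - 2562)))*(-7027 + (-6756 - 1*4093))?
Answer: -159544118 - 17876*I*√5695 ≈ -1.5954e+8 - 1.349e+6*I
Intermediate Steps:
G(A) = 1
y = -159561176 - 17876*I*√5695 (y = (8926 + √(1588 - 7283))*(-7027 + (-6756 - 4093)) = (8926 + √(-5695))*(-7027 - 10849) = (8926 + I*√5695)*(-17876) = -159561176 - 17876*I*√5695 ≈ -1.5956e+8 - 1.349e+6*I)
y + (17057 + G(145)) = (-159561176 - 17876*I*√5695) + (17057 + 1) = (-159561176 - 17876*I*√5695) + 17058 = -159544118 - 17876*I*√5695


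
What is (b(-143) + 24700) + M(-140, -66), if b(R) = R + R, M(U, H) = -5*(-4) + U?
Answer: 24294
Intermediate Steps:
M(U, H) = 20 + U
b(R) = 2*R
(b(-143) + 24700) + M(-140, -66) = (2*(-143) + 24700) + (20 - 140) = (-286 + 24700) - 120 = 24414 - 120 = 24294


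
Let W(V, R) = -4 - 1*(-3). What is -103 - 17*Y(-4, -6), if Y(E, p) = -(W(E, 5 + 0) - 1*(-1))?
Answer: -103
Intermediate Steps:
W(V, R) = -1 (W(V, R) = -4 + 3 = -1)
Y(E, p) = 0 (Y(E, p) = -(-1 - 1*(-1)) = -(-1 + 1) = -1*0 = 0)
-103 - 17*Y(-4, -6) = -103 - 0 = -103 - 17*0 = -103 + 0 = -103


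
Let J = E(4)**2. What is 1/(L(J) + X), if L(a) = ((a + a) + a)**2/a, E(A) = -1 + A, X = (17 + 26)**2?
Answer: 1/1930 ≈ 0.00051813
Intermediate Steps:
X = 1849 (X = 43**2 = 1849)
J = 9 (J = (-1 + 4)**2 = 3**2 = 9)
L(a) = 9*a (L(a) = (2*a + a)**2/a = (3*a)**2/a = (9*a**2)/a = 9*a)
1/(L(J) + X) = 1/(9*9 + 1849) = 1/(81 + 1849) = 1/1930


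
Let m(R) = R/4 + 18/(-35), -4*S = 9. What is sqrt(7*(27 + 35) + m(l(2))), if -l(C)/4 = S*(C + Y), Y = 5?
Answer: sqrt(2201255)/70 ≈ 21.195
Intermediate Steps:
S = -9/4 (S = -1/4*9 = -9/4 ≈ -2.2500)
l(C) = 45 + 9*C (l(C) = -(-9)*(C + 5) = -(-9)*(5 + C) = -4*(-45/4 - 9*C/4) = 45 + 9*C)
m(R) = -18/35 + R/4 (m(R) = R*(1/4) + 18*(-1/35) = R/4 - 18/35 = -18/35 + R/4)
sqrt(7*(27 + 35) + m(l(2))) = sqrt(7*(27 + 35) + (-18/35 + (45 + 9*2)/4)) = sqrt(7*62 + (-18/35 + (45 + 18)/4)) = sqrt(434 + (-18/35 + (1/4)*63)) = sqrt(434 + (-18/35 + 63/4)) = sqrt(434 + 2133/140) = sqrt(62893/140) = sqrt(2201255)/70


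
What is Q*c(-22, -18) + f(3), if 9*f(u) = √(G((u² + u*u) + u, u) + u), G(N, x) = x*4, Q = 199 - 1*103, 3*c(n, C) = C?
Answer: -576 + √15/9 ≈ -575.57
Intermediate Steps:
c(n, C) = C/3
Q = 96 (Q = 199 - 103 = 96)
G(N, x) = 4*x
f(u) = √5*√u/9 (f(u) = √(4*u + u)/9 = √(5*u)/9 = (√5*√u)/9 = √5*√u/9)
Q*c(-22, -18) + f(3) = 96*((⅓)*(-18)) + √5*√3/9 = 96*(-6) + √15/9 = -576 + √15/9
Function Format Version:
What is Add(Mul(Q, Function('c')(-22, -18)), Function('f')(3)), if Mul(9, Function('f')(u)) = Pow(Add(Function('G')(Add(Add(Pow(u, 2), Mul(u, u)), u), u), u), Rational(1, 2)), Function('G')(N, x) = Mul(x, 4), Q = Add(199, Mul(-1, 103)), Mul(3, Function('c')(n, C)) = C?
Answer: Add(-576, Mul(Rational(1, 9), Pow(15, Rational(1, 2)))) ≈ -575.57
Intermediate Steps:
Function('c')(n, C) = Mul(Rational(1, 3), C)
Q = 96 (Q = Add(199, -103) = 96)
Function('G')(N, x) = Mul(4, x)
Function('f')(u) = Mul(Rational(1, 9), Pow(5, Rational(1, 2)), Pow(u, Rational(1, 2))) (Function('f')(u) = Mul(Rational(1, 9), Pow(Add(Mul(4, u), u), Rational(1, 2))) = Mul(Rational(1, 9), Pow(Mul(5, u), Rational(1, 2))) = Mul(Rational(1, 9), Mul(Pow(5, Rational(1, 2)), Pow(u, Rational(1, 2)))) = Mul(Rational(1, 9), Pow(5, Rational(1, 2)), Pow(u, Rational(1, 2))))
Add(Mul(Q, Function('c')(-22, -18)), Function('f')(3)) = Add(Mul(96, Mul(Rational(1, 3), -18)), Mul(Rational(1, 9), Pow(5, Rational(1, 2)), Pow(3, Rational(1, 2)))) = Add(Mul(96, -6), Mul(Rational(1, 9), Pow(15, Rational(1, 2)))) = Add(-576, Mul(Rational(1, 9), Pow(15, Rational(1, 2))))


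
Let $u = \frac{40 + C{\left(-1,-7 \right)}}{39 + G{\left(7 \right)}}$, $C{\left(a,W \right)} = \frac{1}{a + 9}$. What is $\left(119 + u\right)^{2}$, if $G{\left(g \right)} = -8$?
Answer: $\frac{890007889}{61504} \approx 14471.0$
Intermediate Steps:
$C{\left(a,W \right)} = \frac{1}{9 + a}$
$u = \frac{321}{248}$ ($u = \frac{40 + \frac{1}{9 - 1}}{39 - 8} = \frac{40 + \frac{1}{8}}{31} = \left(40 + \frac{1}{8}\right) \frac{1}{31} = \frac{321}{8} \cdot \frac{1}{31} = \frac{321}{248} \approx 1.2944$)
$\left(119 + u\right)^{2} = \left(119 + \frac{321}{248}\right)^{2} = \left(\frac{29833}{248}\right)^{2} = \frac{890007889}{61504}$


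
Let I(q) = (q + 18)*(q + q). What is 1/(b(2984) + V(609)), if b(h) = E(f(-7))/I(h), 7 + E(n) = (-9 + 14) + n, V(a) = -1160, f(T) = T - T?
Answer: -8957968/10391242881 ≈ -0.00086207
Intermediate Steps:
f(T) = 0
I(q) = 2*q*(18 + q) (I(q) = (18 + q)*(2*q) = 2*q*(18 + q))
E(n) = -2 + n (E(n) = -7 + ((-9 + 14) + n) = -7 + (5 + n) = -2 + n)
b(h) = -1/(h*(18 + h)) (b(h) = (-2 + 0)/((2*h*(18 + h))) = -1/(h*(18 + h)))
1/(b(2984) + V(609)) = 1/(-1/(2984*(18 + 2984)) - 1160) = 1/(-1*1/2984/3002 - 1160) = 1/(-1*1/2984*1/3002 - 1160) = 1/(-1/8957968 - 1160) = 1/(-10391242881/8957968) = -8957968/10391242881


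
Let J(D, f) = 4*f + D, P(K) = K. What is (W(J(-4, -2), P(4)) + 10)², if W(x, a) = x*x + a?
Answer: 24964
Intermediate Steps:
J(D, f) = D + 4*f
W(x, a) = a + x² (W(x, a) = x² + a = a + x²)
(W(J(-4, -2), P(4)) + 10)² = ((4 + (-4 + 4*(-2))²) + 10)² = ((4 + (-4 - 8)²) + 10)² = ((4 + (-12)²) + 10)² = ((4 + 144) + 10)² = (148 + 10)² = 158² = 24964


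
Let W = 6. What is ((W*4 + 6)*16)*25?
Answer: 12000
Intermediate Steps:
((W*4 + 6)*16)*25 = ((6*4 + 6)*16)*25 = ((24 + 6)*16)*25 = (30*16)*25 = 480*25 = 12000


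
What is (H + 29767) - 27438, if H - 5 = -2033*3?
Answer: -3765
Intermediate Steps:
H = -6094 (H = 5 - 2033*3 = 5 - 6099 = -6094)
(H + 29767) - 27438 = (-6094 + 29767) - 27438 = 23673 - 27438 = -3765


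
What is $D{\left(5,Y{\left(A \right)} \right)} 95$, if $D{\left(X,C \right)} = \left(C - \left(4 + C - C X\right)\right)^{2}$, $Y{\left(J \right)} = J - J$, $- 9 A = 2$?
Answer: $1520$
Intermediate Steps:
$A = - \frac{2}{9}$ ($A = \left(- \frac{1}{9}\right) 2 = - \frac{2}{9} \approx -0.22222$)
$Y{\left(J \right)} = 0$
$D{\left(X,C \right)} = \left(-4 + C X\right)^{2}$ ($D{\left(X,C \right)} = \left(C - \left(4 + C - C X\right)\right)^{2} = \left(-4 + C X\right)^{2}$)
$D{\left(5,Y{\left(A \right)} \right)} 95 = \left(-4 + 0 \cdot 5\right)^{2} \cdot 95 = \left(-4 + 0\right)^{2} \cdot 95 = \left(-4\right)^{2} \cdot 95 = 16 \cdot 95 = 1520$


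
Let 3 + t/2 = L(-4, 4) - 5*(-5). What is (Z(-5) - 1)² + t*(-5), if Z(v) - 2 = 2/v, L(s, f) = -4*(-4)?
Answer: -9491/25 ≈ -379.64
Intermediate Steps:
L(s, f) = 16
t = 76 (t = -6 + 2*(16 - 5*(-5)) = -6 + 2*(16 + 25) = -6 + 2*41 = -6 + 82 = 76)
Z(v) = 2 + 2/v
(Z(-5) - 1)² + t*(-5) = ((2 + 2/(-5)) - 1)² + 76*(-5) = ((2 + 2*(-⅕)) - 1)² - 380 = ((2 - ⅖) - 1)² - 380 = (8/5 - 1)² - 380 = (⅗)² - 380 = 9/25 - 380 = -9491/25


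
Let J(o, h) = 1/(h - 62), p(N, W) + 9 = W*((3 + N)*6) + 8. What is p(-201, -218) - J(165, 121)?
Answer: 15279996/59 ≈ 2.5898e+5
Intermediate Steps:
p(N, W) = -1 + W*(18 + 6*N) (p(N, W) = -9 + (W*((3 + N)*6) + 8) = -9 + (W*(18 + 6*N) + 8) = -9 + (8 + W*(18 + 6*N)) = -1 + W*(18 + 6*N))
J(o, h) = 1/(-62 + h)
p(-201, -218) - J(165, 121) = (-1 + 18*(-218) + 6*(-201)*(-218)) - 1/(-62 + 121) = (-1 - 3924 + 262908) - 1/59 = 258983 - 1*1/59 = 258983 - 1/59 = 15279996/59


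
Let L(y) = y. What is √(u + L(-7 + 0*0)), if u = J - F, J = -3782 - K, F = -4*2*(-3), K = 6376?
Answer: I*√10189 ≈ 100.94*I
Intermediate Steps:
F = 24 (F = -8*(-3) = 24)
J = -10158 (J = -3782 - 1*6376 = -3782 - 6376 = -10158)
u = -10182 (u = -10158 - 1*24 = -10158 - 24 = -10182)
√(u + L(-7 + 0*0)) = √(-10182 + (-7 + 0*0)) = √(-10182 + (-7 + 0)) = √(-10182 - 7) = √(-10189) = I*√10189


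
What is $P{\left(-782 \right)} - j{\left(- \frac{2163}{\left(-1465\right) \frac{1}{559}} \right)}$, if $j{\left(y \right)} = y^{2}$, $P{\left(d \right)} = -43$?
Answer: $- \frac{1462056207364}{2146225} \approx -6.8122 \cdot 10^{5}$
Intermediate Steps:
$P{\left(-782 \right)} - j{\left(- \frac{2163}{\left(-1465\right) \frac{1}{559}} \right)} = -43 - \left(- \frac{2163}{\left(-1465\right) \frac{1}{559}}\right)^{2} = -43 - \left(- \frac{2163}{- \frac{1465}{559}}\right)^{2} = -43 - \left(\left(-2163\right) \left(- \frac{559}{1465}\right)\right)^{2} = -43 - \left(\frac{1209117}{1465}\right)^{2} = -43 - \frac{1461963919689}{2146225} = - \frac{1462056207364}{2146225}$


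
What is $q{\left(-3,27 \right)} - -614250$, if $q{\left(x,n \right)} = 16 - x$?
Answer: $614269$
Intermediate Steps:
$q{\left(-3,27 \right)} - -614250 = \left(16 - -3\right) - -614250 = \left(16 + 3\right) + 614250 = 19 + 614250 = 614269$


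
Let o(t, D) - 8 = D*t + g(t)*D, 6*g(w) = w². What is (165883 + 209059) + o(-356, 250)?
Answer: 16699850/3 ≈ 5.5666e+6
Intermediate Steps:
g(w) = w²/6
o(t, D) = 8 + D*t + D*t²/6 (o(t, D) = 8 + (D*t + (t²/6)*D) = 8 + (D*t + D*t²/6) = 8 + D*t + D*t²/6)
(165883 + 209059) + o(-356, 250) = (165883 + 209059) + (8 + 250*(-356) + (⅙)*250*(-356)²) = 374942 + (8 - 89000 + (⅙)*250*126736) = 374942 + (8 - 89000 + 15842000/3) = 374942 + 15575024/3 = 16699850/3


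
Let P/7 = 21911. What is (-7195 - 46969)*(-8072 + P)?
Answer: -7870300020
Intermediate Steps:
P = 153377 (P = 7*21911 = 153377)
(-7195 - 46969)*(-8072 + P) = (-7195 - 46969)*(-8072 + 153377) = -54164*145305 = -7870300020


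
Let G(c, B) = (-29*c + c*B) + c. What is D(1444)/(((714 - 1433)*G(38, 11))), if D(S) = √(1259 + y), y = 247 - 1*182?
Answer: √331/232237 ≈ 7.8340e-5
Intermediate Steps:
y = 65 (y = 247 - 182 = 65)
G(c, B) = -28*c + B*c (G(c, B) = (-29*c + B*c) + c = -28*c + B*c)
D(S) = 2*√331 (D(S) = √(1259 + 65) = √1324 = 2*√331)
D(1444)/(((714 - 1433)*G(38, 11))) = (2*√331)/(((714 - 1433)*(38*(-28 + 11)))) = (2*√331)/((-27322*(-17))) = (2*√331)/((-719*(-646))) = (2*√331)/464474 = (2*√331)*(1/464474) = √331/232237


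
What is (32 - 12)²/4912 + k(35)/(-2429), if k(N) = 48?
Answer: 45989/745703 ≈ 0.061672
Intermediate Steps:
(32 - 12)²/4912 + k(35)/(-2429) = (32 - 12)²/4912 + 48/(-2429) = 20²*(1/4912) + 48*(-1/2429) = 400*(1/4912) - 48/2429 = 25/307 - 48/2429 = 45989/745703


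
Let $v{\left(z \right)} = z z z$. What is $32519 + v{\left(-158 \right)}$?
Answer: $-3911793$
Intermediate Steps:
$v{\left(z \right)} = z^{3}$ ($v{\left(z \right)} = z^{2} z = z^{3}$)
$32519 + v{\left(-158 \right)} = 32519 + \left(-158\right)^{3} = 32519 - 3944312 = -3911793$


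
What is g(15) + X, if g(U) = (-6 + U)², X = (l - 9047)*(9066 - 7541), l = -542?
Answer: -14623144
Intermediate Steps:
X = -14623225 (X = (-542 - 9047)*(9066 - 7541) = -9589*1525 = -14623225)
g(15) + X = (-6 + 15)² - 14623225 = 9² - 14623225 = 81 - 14623225 = -14623144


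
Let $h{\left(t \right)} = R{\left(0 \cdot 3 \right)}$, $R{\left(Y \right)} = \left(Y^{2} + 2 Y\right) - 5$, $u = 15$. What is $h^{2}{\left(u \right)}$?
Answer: $25$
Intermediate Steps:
$R{\left(Y \right)} = -5 + Y^{2} + 2 Y$
$h{\left(t \right)} = -5$ ($h{\left(t \right)} = -5 + \left(0 \cdot 3\right)^{2} + 2 \cdot 0 \cdot 3 = -5 + 0^{2} + 2 \cdot 0 = -5 + 0 + 0 = -5$)
$h^{2}{\left(u \right)} = \left(-5\right)^{2} = 25$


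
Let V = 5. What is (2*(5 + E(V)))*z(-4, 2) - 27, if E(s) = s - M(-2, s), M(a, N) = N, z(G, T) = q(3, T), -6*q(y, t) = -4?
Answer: -61/3 ≈ -20.333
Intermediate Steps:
q(y, t) = 2/3 (q(y, t) = -1/6*(-4) = 2/3)
z(G, T) = 2/3
E(s) = 0 (E(s) = s - s = 0)
(2*(5 + E(V)))*z(-4, 2) - 27 = (2*(5 + 0))*(2/3) - 27 = (2*5)*(2/3) - 27 = 10*(2/3) - 27 = 20/3 - 27 = -61/3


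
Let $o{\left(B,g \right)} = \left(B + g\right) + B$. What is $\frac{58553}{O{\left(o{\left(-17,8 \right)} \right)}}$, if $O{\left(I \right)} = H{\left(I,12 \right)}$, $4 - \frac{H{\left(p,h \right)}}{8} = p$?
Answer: $\frac{58553}{240} \approx 243.97$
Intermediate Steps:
$o{\left(B,g \right)} = g + 2 B$
$H{\left(p,h \right)} = 32 - 8 p$
$O{\left(I \right)} = 32 - 8 I$
$\frac{58553}{O{\left(o{\left(-17,8 \right)} \right)}} = \frac{58553}{32 - 8 \left(8 + 2 \left(-17\right)\right)} = \frac{58553}{32 - 8 \left(8 - 34\right)} = \frac{58553}{32 - -208} = \frac{58553}{32 + 208} = \frac{58553}{240}$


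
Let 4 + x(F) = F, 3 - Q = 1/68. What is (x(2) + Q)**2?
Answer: 4489/4624 ≈ 0.97080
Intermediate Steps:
Q = 203/68 (Q = 3 - 1/68 = 203/68 ≈ 2.9853)
x(F) = -4 + F
(x(2) + Q)**2 = ((-4 + 2) + 203/68)**2 = (-2 + 203/68)**2 = (67/68)**2 = 4489/4624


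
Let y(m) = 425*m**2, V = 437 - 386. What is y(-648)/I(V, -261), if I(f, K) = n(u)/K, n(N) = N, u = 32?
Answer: -1455557850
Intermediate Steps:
V = 51
I(f, K) = 32/K
y(-648)/I(V, -261) = (425*(-648)**2)/((32/(-261))) = (425*419904)/((32*(-1/261))) = 178459200/(-32/261) = 178459200*(-261/32) = -1455557850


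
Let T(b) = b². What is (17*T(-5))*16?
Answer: 6800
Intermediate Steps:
(17*T(-5))*16 = (17*(-5)²)*16 = (17*25)*16 = 425*16 = 6800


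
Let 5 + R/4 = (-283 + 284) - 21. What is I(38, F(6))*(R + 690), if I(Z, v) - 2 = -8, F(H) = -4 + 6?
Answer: -3540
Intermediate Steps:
F(H) = 2
R = -100 (R = -20 + 4*((-283 + 284) - 21) = -20 + 4*(1 - 21) = -20 + 4*(-20) = -20 - 80 = -100)
I(Z, v) = -6 (I(Z, v) = 2 - 8 = -6)
I(38, F(6))*(R + 690) = -6*(-100 + 690) = -6*590 = -3540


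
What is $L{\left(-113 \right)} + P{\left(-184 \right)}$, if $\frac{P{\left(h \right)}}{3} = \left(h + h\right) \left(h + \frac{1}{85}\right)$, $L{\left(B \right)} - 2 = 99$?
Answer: $\frac{17274041}{85} \approx 2.0322 \cdot 10^{5}$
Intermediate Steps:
$L{\left(B \right)} = 101$ ($L{\left(B \right)} = 2 + 99 = 101$)
$P{\left(h \right)} = 6 h \left(\frac{1}{85} + h\right)$ ($P{\left(h \right)} = 3 \left(h + h\right) \left(h + \frac{1}{85}\right) = 3 \cdot 2 h \left(h + \frac{1}{85}\right) = 3 \cdot 2 h \left(\frac{1}{85} + h\right) = 6 h \left(\frac{1}{85} + h\right)$)
$L{\left(-113 \right)} + P{\left(-184 \right)} = 101 + \frac{6}{85} \left(-184\right) \left(1 + 85 \left(-184\right)\right) = 101 + \frac{6}{85} \left(-184\right) \left(1 - 15640\right) = 101 + \frac{6}{85} \left(-184\right) \left(-15639\right) = 101 + \frac{17265456}{85} = \frac{17274041}{85}$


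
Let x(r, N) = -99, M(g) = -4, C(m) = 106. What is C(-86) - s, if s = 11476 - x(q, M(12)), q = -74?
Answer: -11469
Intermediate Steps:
s = 11575 (s = 11476 - 1*(-99) = 11476 + 99 = 11575)
C(-86) - s = 106 - 1*11575 = 106 - 11575 = -11469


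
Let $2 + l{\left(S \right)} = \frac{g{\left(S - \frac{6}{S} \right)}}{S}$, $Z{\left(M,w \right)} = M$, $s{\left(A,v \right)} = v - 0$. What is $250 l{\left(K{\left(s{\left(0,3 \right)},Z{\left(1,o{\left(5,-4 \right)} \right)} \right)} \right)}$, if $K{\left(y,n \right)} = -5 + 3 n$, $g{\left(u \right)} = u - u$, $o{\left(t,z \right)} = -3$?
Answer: $-500$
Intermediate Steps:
$g{\left(u \right)} = 0$
$s{\left(A,v \right)} = v$ ($s{\left(A,v \right)} = v + 0 = v$)
$l{\left(S \right)} = -2$ ($l{\left(S \right)} = -2 + \frac{0}{S} = -2 + 0 = -2$)
$250 l{\left(K{\left(s{\left(0,3 \right)},Z{\left(1,o{\left(5,-4 \right)} \right)} \right)} \right)} = 250 \left(-2\right) = -500$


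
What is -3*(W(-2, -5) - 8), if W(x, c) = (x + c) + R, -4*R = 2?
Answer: 93/2 ≈ 46.500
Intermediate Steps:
R = -½ (R = -¼*2 = -½ ≈ -0.50000)
W(x, c) = -½ + c + x (W(x, c) = (x + c) - ½ = (c + x) - ½ = -½ + c + x)
-3*(W(-2, -5) - 8) = -3*((-½ - 5 - 2) - 8) = -3*(-15/2 - 8) = -3*(-31/2) = 93/2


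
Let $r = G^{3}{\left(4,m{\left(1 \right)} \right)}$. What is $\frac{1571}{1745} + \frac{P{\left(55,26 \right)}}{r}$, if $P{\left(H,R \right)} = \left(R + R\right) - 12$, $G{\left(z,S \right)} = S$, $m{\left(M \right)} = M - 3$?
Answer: $- \frac{7154}{1745} \approx -4.0997$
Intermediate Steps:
$m{\left(M \right)} = -3 + M$ ($m{\left(M \right)} = M - 3 = -3 + M$)
$P{\left(H,R \right)} = -12 + 2 R$ ($P{\left(H,R \right)} = 2 R - 12 = -12 + 2 R$)
$r = -8$ ($r = \left(-3 + 1\right)^{3} = \left(-2\right)^{3} = -8$)
$\frac{1571}{1745} + \frac{P{\left(55,26 \right)}}{r} = \frac{1571}{1745} + \frac{-12 + 2 \cdot 26}{-8} = 1571 \cdot \frac{1}{1745} + \left(-12 + 52\right) \left(- \frac{1}{8}\right) = \frac{1571}{1745} + 40 \left(- \frac{1}{8}\right) = \frac{1571}{1745} - 5 = - \frac{7154}{1745}$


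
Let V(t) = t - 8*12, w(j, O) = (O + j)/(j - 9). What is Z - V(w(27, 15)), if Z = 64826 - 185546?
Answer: -361879/3 ≈ -1.2063e+5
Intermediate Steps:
w(j, O) = (O + j)/(-9 + j)
V(t) = -96 + t (V(t) = t - 96 = -96 + t)
Z = -120720
Z - V(w(27, 15)) = -120720 - (-96 + (15 + 27)/(-9 + 27)) = -120720 - (-96 + 42/18) = -120720 - (-96 + (1/18)*42) = -120720 - (-96 + 7/3) = -120720 - 1*(-281/3) = -120720 + 281/3 = -361879/3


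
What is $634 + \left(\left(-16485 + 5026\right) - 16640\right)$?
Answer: $-27465$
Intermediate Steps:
$634 + \left(\left(-16485 + 5026\right) - 16640\right) = 634 - 28099 = -27465$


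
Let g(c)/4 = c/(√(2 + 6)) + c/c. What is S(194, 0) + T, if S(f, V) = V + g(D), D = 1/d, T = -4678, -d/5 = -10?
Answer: -4674 + √2/50 ≈ -4674.0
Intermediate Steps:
d = 50 (d = -5*(-10) = 50)
D = 1/50 ≈ 0.020000
g(c) = 4 + c*√2 (g(c) = 4*(c/(√(2 + 6)) + c/c) = 4*(c/(√8) + 1) = 4*(c/((2*√2)) + 1) = 4*(c*(√2/4) + 1) = 4*(c*√2/4 + 1) = 4*(1 + c*√2/4) = 4 + c*√2)
S(f, V) = 4 + V + √2/50 (S(f, V) = V + (4 + √2/50) = 4 + V + √2/50)
S(194, 0) + T = (4 + 0 + √2/50) - 4678 = (4 + √2/50) - 4678 = -4674 + √2/50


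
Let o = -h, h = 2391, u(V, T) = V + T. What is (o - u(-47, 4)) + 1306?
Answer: -1042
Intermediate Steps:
u(V, T) = T + V
o = -2391 (o = -1*2391 = -2391)
(o - u(-47, 4)) + 1306 = (-2391 - (4 - 47)) + 1306 = (-2391 - 1*(-43)) + 1306 = (-2391 + 43) + 1306 = -2348 + 1306 = -1042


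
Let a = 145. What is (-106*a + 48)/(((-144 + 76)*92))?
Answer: 7661/3128 ≈ 2.4492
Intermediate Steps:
(-106*a + 48)/(((-144 + 76)*92)) = (-106*145 + 48)/(((-144 + 76)*92)) = (-15370 + 48)/((-68*92)) = -15322/(-6256) = -15322*(-1/6256) = 7661/3128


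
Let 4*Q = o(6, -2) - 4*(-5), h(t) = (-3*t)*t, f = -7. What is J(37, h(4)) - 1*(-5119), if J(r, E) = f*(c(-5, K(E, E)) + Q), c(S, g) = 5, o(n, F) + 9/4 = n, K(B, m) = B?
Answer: 80679/16 ≈ 5042.4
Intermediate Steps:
o(n, F) = -9/4 + n
h(t) = -3*t²
Q = 95/16 (Q = ((-9/4 + 6) - 4*(-5))/4 = (15/4 + 20)/4 = (¼)*(95/4) = 95/16 ≈ 5.9375)
J(r, E) = -1225/16 (J(r, E) = -7*(5 + 95/16) = -7*175/16 = -1225/16)
J(37, h(4)) - 1*(-5119) = -1225/16 - 1*(-5119) = -1225/16 + 5119 = 80679/16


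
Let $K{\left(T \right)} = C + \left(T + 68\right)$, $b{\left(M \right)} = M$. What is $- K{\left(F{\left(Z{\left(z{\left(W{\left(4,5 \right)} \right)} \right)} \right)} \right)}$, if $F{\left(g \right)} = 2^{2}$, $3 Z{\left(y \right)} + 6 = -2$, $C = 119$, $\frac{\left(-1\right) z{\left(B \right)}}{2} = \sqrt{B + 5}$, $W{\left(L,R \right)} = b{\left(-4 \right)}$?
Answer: $-191$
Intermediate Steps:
$W{\left(L,R \right)} = -4$
$z{\left(B \right)} = - 2 \sqrt{5 + B}$ ($z{\left(B \right)} = - 2 \sqrt{B + 5} = - 2 \sqrt{5 + B}$)
$Z{\left(y \right)} = - \frac{8}{3}$ ($Z{\left(y \right)} = -2 + \frac{1}{3} \left(-2\right) = -2 - \frac{2}{3} = - \frac{8}{3}$)
$F{\left(g \right)} = 4$
$K{\left(T \right)} = 187 + T$ ($K{\left(T \right)} = 119 + \left(T + 68\right) = 119 + \left(68 + T\right) = 187 + T$)
$- K{\left(F{\left(Z{\left(z{\left(W{\left(4,5 \right)} \right)} \right)} \right)} \right)} = - (187 + 4) = \left(-1\right) 191 = -191$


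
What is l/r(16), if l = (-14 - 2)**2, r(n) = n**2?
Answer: 1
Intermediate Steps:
l = 256 (l = (-16)**2 = 256)
l/r(16) = 256/(16**2) = 256/256 = 256*(1/256) = 1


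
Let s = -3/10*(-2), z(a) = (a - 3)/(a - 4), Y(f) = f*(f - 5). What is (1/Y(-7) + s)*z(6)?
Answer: 257/280 ≈ 0.91786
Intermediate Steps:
Y(f) = f*(-5 + f)
z(a) = (-3 + a)/(-4 + a)
s = ⅗ (s = -3*⅒*(-2) = -3/10*(-2) = ⅗ ≈ 0.60000)
(1/Y(-7) + s)*z(6) = (1/(-7*(-5 - 7)) + ⅗)*((-3 + 6)/(-4 + 6)) = (1/(-7*(-12)) + ⅗)*(3/2) = (1/84 + ⅗)*((½)*3) = (1/84 + ⅗)*(3/2) = (257/420)*(3/2) = 257/280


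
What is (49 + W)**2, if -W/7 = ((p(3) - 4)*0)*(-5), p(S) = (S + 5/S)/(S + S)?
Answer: 2401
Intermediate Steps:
p(S) = (S + 5/S)/(2*S) (p(S) = (S + 5/S)/((2*S)) = (S + 5/S)*(1/(2*S)) = (S + 5/S)/(2*S))
W = 0 (W = -7*((1/2)*(5 + 3**2)/3**2 - 4)*0*(-5) = -7*((1/2)*(1/9)*(5 + 9) - 4)*0*(-5) = -7*((1/2)*(1/9)*14 - 4)*0*(-5) = -7*(7/9 - 4)*0*(-5) = -7*(-29/9*0)*(-5) = -0*(-5) = -7*0 = 0)
(49 + W)**2 = (49 + 0)**2 = 49**2 = 2401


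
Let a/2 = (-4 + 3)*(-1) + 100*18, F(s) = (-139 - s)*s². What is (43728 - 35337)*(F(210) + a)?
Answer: -129114817518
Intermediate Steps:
F(s) = s²*(-139 - s)
a = 3602 (a = 2*((-4 + 3)*(-1) + 100*18) = 2*(-1*(-1) + 1800) = 2*(1 + 1800) = 2*1801 = 3602)
(43728 - 35337)*(F(210) + a) = (43728 - 35337)*(210²*(-139 - 1*210) + 3602) = 8391*(44100*(-139 - 210) + 3602) = 8391*(44100*(-349) + 3602) = 8391*(-15390900 + 3602) = 8391*(-15387298) = -129114817518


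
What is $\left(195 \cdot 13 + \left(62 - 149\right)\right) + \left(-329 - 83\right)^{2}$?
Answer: $172192$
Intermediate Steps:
$\left(195 \cdot 13 + \left(62 - 149\right)\right) + \left(-329 - 83\right)^{2} = \left(2535 + \left(62 - 149\right)\right) + \left(-412\right)^{2} = \left(2535 - 87\right) + 169744 = 2448 + 169744 = 172192$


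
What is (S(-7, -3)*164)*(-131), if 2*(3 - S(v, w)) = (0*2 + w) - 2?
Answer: -118162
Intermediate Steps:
S(v, w) = 4 - w/2 (S(v, w) = 3 - ((0*2 + w) - 2)/2 = 3 - ((0 + w) - 2)/2 = 3 - (w - 2)/2 = 3 - (-2 + w)/2 = 3 + (1 - w/2) = 4 - w/2)
(S(-7, -3)*164)*(-131) = ((4 - ½*(-3))*164)*(-131) = ((4 + 3/2)*164)*(-131) = ((11/2)*164)*(-131) = 902*(-131) = -118162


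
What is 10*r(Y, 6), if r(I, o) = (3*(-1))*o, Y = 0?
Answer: -180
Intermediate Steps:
r(I, o) = -3*o
10*r(Y, 6) = 10*(-3*6) = 10*(-18) = -180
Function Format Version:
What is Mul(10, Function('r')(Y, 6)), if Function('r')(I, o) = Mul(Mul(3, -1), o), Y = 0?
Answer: -180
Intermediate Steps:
Function('r')(I, o) = Mul(-3, o)
Mul(10, Function('r')(Y, 6)) = Mul(10, Mul(-3, 6)) = Mul(10, -18) = -180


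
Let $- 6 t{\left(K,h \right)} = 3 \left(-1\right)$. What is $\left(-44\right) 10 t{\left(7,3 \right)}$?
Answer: $-220$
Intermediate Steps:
$t{\left(K,h \right)} = \frac{1}{2}$ ($t{\left(K,h \right)} = - \frac{3 \left(-1\right)}{6} = \left(- \frac{1}{6}\right) \left(-3\right) = \frac{1}{2}$)
$\left(-44\right) 10 t{\left(7,3 \right)} = \left(-44\right) 10 \cdot \frac{1}{2} = \left(-440\right) \frac{1}{2} = -220$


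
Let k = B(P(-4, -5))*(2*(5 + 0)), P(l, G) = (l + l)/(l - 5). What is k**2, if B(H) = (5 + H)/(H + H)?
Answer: 70225/64 ≈ 1097.3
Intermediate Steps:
P(l, G) = 2*l/(-5 + l) (P(l, G) = (2*l)/(-5 + l) = 2*l/(-5 + l))
B(H) = (5 + H)/(2*H) (B(H) = (5 + H)/((2*H)) = (5 + H)*(1/(2*H)) = (5 + H)/(2*H))
k = 265/8 (k = ((5 + 2*(-4)/(-5 - 4))/(2*((2*(-4)/(-5 - 4)))))*(2*(5 + 0)) = ((5 + 2*(-4)/(-9))/(2*((2*(-4)/(-9)))))*(2*5) = ((5 + 2*(-4)*(-1/9))/(2*((2*(-4)*(-1/9)))))*10 = ((5 + 8/9)/(2*(8/9)))*10 = ((1/2)*(9/8)*(53/9))*10 = (53/16)*10 = 265/8 ≈ 33.125)
k**2 = (265/8)**2 = 70225/64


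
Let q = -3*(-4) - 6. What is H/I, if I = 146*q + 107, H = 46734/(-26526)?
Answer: -7789/4345843 ≈ -0.0017923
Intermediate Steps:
q = 6 (q = 12 - 6 = 6)
H = -7789/4421 (H = 46734*(-1/26526) = -7789/4421 ≈ -1.7618)
I = 983 (I = 146*6 + 107 = 876 + 107 = 983)
H/I = -7789/4421/983 = -7789/4421*1/983 = -7789/4345843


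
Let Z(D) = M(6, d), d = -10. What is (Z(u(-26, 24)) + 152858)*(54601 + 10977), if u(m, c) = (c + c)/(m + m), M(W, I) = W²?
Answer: 10026482732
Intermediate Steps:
u(m, c) = c/m (u(m, c) = (2*c)/((2*m)) = (2*c)*(1/(2*m)) = c/m)
Z(D) = 36 (Z(D) = 6² = 36)
(Z(u(-26, 24)) + 152858)*(54601 + 10977) = (36 + 152858)*(54601 + 10977) = 152894*65578 = 10026482732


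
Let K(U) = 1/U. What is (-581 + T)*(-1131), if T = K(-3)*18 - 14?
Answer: 679731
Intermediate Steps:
T = -20 (T = 18/(-3) - 14 = -⅓*18 - 14 = -6 - 14 = -20)
(-581 + T)*(-1131) = (-581 - 20)*(-1131) = -601*(-1131) = 679731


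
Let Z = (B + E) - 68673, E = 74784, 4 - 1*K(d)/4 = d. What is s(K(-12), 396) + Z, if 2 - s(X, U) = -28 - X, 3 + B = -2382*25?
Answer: -53348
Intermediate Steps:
K(d) = 16 - 4*d
B = -59553 (B = -3 - 2382*25 = -3 - 59550 = -59553)
s(X, U) = 30 + X (s(X, U) = 2 - (-28 - X) = 2 + (28 + X) = 30 + X)
Z = -53442 (Z = (-59553 + 74784) - 68673 = 15231 - 68673 = -53442)
s(K(-12), 396) + Z = (30 + (16 - 4*(-12))) - 53442 = (30 + (16 + 48)) - 53442 = (30 + 64) - 53442 = 94 - 53442 = -53348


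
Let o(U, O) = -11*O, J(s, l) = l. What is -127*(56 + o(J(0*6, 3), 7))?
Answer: 2667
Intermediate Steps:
-127*(56 + o(J(0*6, 3), 7)) = -127*(56 - 11*7) = -127*(56 - 77) = -127*(-21) = 2667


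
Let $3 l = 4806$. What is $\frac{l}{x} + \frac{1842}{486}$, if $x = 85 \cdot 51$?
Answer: $\frac{486869}{117045} \approx 4.1597$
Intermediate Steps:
$l = 1602$ ($l = \frac{1}{3} \cdot 4806 = 1602$)
$x = 4335$
$\frac{l}{x} + \frac{1842}{486} = \frac{1602}{4335} + \frac{1842}{486} = 1602 \cdot \frac{1}{4335} + 1842 \cdot \frac{1}{486} = \frac{534}{1445} + \frac{307}{81} = \frac{486869}{117045}$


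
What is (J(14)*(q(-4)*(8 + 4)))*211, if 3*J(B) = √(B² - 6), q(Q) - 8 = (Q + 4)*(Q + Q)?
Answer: 6752*√190 ≈ 93070.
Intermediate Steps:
q(Q) = 8 + 2*Q*(4 + Q) (q(Q) = 8 + (Q + 4)*(Q + Q) = 8 + (4 + Q)*(2*Q) = 8 + 2*Q*(4 + Q))
J(B) = √(-6 + B²)/3 (J(B) = √(B² - 6)/3 = √(-6 + B²)/3)
(J(14)*(q(-4)*(8 + 4)))*211 = ((√(-6 + 14²)/3)*((8 + 2*(-4)² + 8*(-4))*(8 + 4)))*211 = ((√(-6 + 196)/3)*((8 + 2*16 - 32)*12))*211 = ((√190/3)*((8 + 32 - 32)*12))*211 = ((√190/3)*(8*12))*211 = ((√190/3)*96)*211 = (32*√190)*211 = 6752*√190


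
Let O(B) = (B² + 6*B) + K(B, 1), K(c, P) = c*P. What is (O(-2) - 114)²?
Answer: 15376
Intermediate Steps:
K(c, P) = P*c
O(B) = B² + 7*B (O(B) = (B² + 6*B) + 1*B = (B² + 6*B) + B = B² + 7*B)
(O(-2) - 114)² = (-2*(7 - 2) - 114)² = (-2*5 - 114)² = (-10 - 114)² = (-124)² = 15376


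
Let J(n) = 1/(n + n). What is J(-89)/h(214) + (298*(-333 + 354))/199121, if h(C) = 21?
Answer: 23193283/744314298 ≈ 0.031161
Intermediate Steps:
J(n) = 1/(2*n)
J(-89)/h(214) + (298*(-333 + 354))/199121 = ((½)/(-89))/21 + (298*(-333 + 354))/199121 = ((½)*(-1/89))*(1/21) + (298*21)*(1/199121) = -1/178*1/21 + 6258*(1/199121) = -1/3738 + 6258/199121 = 23193283/744314298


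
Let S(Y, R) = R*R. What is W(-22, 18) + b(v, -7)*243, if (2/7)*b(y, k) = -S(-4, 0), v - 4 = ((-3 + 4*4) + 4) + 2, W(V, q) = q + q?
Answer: 36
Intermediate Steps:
S(Y, R) = R²
W(V, q) = 2*q
v = 23 (v = 4 + (((-3 + 4*4) + 4) + 2) = 4 + (((-3 + 16) + 4) + 2) = 4 + ((13 + 4) + 2) = 4 + (17 + 2) = 4 + 19 = 23)
b(y, k) = 0 (b(y, k) = 7*(-1*0²)/2 = 7*(-1*0)/2 = (7/2)*0 = 0)
W(-22, 18) + b(v, -7)*243 = 2*18 + 0*243 = 36 + 0 = 36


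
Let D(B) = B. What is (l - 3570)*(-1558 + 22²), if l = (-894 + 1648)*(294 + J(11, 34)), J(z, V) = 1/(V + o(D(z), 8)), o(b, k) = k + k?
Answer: -5856550998/25 ≈ -2.3426e+8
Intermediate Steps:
o(b, k) = 2*k
J(z, V) = 1/(16 + V) (J(z, V) = 1/(V + 2*8) = 1/(V + 16) = 1/(16 + V))
l = 5542277/25 (l = (-894 + 1648)*(294 + 1/(16 + 34)) = 754*(294 + 1/50) = 754*(14701/50) = 5542277/25 ≈ 2.2169e+5)
(l - 3570)*(-1558 + 22²) = (5542277/25 - 3570)*(-1558 + 22²) = 5453027*(-1558 + 484)/25 = (5453027/25)*(-1074) = -5856550998/25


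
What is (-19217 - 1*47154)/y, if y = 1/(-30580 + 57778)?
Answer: -1805158458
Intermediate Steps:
y = 1/27198 ≈ 3.6767e-5
(-19217 - 1*47154)/y = (-19217 - 1*47154)/(1/27198) = (-19217 - 47154)*27198 = -66371*27198 = -1805158458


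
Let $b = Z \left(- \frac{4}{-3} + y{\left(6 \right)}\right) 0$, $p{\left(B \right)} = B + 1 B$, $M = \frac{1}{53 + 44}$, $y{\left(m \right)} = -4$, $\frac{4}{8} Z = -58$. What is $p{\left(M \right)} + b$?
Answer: $\frac{2}{97} \approx 0.020619$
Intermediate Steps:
$Z = -116$ ($Z = 2 \left(-58\right) = -116$)
$M = \frac{1}{97} \approx 0.010309$
$p{\left(B \right)} = 2 B$ ($p{\left(B \right)} = B + B = 2 B$)
$b = 0$ ($b = - 116 \left(- \frac{4}{-3} - 4\right) 0 = - 116 \left(\left(-4\right) \left(- \frac{1}{3}\right) - 4\right) 0 = - 116 \left(\frac{4}{3} - 4\right) 0 = - 116 \left(\left(- \frac{8}{3}\right) 0\right) = \left(-116\right) 0 = 0$)
$p{\left(M \right)} + b = 2 \cdot \frac{1}{97} + 0 = \frac{2}{97} + 0 = \frac{2}{97}$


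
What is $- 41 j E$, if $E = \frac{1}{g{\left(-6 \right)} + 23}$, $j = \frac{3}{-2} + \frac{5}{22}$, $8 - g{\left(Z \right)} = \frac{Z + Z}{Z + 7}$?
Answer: $\frac{574}{473} \approx 1.2135$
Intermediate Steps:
$g{\left(Z \right)} = 8 - \frac{2 Z}{7 + Z}$ ($g{\left(Z \right)} = 8 - \frac{Z + Z}{Z + 7} = 8 - \frac{2 Z}{7 + Z}$)
$j = - \frac{14}{11}$ ($j = 3 \left(- \frac{1}{2}\right) + 5 \cdot \frac{1}{22} = - \frac{3}{2} + \frac{5}{22} = - \frac{14}{11} \approx -1.2727$)
$E = \frac{1}{43}$ ($E = \frac{1}{\frac{2 \left(28 + 3 \left(-6\right)\right)}{7 - 6} + 23} = \frac{1}{\frac{2 \left(28 - 18\right)}{1} + 23} = \frac{1}{2 \cdot 1 \cdot 10 + 23} = \frac{1}{20 + 23} = \frac{1}{43} \approx 0.023256$)
$- 41 j E = \left(-41\right) \left(- \frac{14}{11}\right) \frac{1}{43} = \frac{574}{11} \cdot \frac{1}{43} = \frac{574}{473}$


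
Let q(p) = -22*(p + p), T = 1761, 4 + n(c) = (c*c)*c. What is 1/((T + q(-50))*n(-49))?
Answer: -1/466023533 ≈ -2.1458e-9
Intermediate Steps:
n(c) = -4 + c**3 (n(c) = -4 + (c*c)*c = -4 + c**2*c = -4 + c**3)
q(p) = -44*p
1/((T + q(-50))*n(-49)) = 1/((1761 - 44*(-50))*(-4 + (-49)**3)) = 1/((1761 + 2200)*(-4 - 117649)) = 1/(3961*(-117653)) = (1/3961)*(-1/117653) = -1/466023533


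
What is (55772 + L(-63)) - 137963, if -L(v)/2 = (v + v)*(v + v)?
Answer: -113943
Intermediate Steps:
L(v) = -8*v**2 (L(v) = -2*(v + v)*(v + v) = -2*2*v*2*v = -8*v**2)
(55772 + L(-63)) - 137963 = (55772 - 8*(-63)**2) - 137963 = (55772 - 8*3969) - 137963 = (55772 - 31752) - 137963 = 24020 - 137963 = -113943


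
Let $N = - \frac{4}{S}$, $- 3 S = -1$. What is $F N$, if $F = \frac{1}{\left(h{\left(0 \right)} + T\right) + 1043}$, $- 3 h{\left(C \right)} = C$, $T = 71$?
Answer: $- \frac{6}{557} \approx -0.010772$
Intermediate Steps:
$S = \frac{1}{3}$ ($S = \left(- \frac{1}{3}\right) \left(-1\right) = \frac{1}{3} \approx 0.33333$)
$h{\left(C \right)} = - \frac{C}{3}$
$N = -12$ ($N = - 4 \frac{1}{\frac{1}{3}} = \left(-4\right) 3 = -12$)
$F = \frac{1}{1114}$ ($F = \frac{1}{\left(\left(- \frac{1}{3}\right) 0 + 71\right) + 1043} = \frac{1}{\left(0 + 71\right) + 1043} = \frac{1}{71 + 1043} = \frac{1}{1114} \approx 0.00089767$)
$F N = \frac{1}{1114} \left(-12\right) = - \frac{6}{557}$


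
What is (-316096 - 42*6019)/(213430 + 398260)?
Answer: -284447/305845 ≈ -0.93004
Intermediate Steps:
(-316096 - 42*6019)/(213430 + 398260) = (-316096 - 252798)/611690 = -568894*1/611690 = -284447/305845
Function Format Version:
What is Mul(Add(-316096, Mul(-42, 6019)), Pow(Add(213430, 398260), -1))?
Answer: Rational(-284447, 305845) ≈ -0.93004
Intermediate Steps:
Mul(Add(-316096, Mul(-42, 6019)), Pow(Add(213430, 398260), -1)) = Mul(Add(-316096, -252798), Pow(611690, -1)) = Mul(-568894, Rational(1, 611690)) = Rational(-284447, 305845)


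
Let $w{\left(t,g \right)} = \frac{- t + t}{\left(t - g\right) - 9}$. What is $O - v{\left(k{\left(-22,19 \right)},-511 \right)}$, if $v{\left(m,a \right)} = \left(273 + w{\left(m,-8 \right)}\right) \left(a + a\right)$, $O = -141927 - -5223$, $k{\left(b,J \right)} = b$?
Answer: $142302$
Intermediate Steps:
$w{\left(t,g \right)} = 0$ ($w{\left(t,g \right)} = \frac{0}{-9 + t - g} = 0$)
$O = -136704$ ($O = -141927 + 5223 = -136704$)
$v{\left(m,a \right)} = 546 a$ ($v{\left(m,a \right)} = \left(273 + 0\right) \left(a + a\right) = 273 \cdot 2 a = 546 a$)
$O - v{\left(k{\left(-22,19 \right)},-511 \right)} = -136704 - 546 \left(-511\right) = -136704 - -279006 = -136704 + 279006 = 142302$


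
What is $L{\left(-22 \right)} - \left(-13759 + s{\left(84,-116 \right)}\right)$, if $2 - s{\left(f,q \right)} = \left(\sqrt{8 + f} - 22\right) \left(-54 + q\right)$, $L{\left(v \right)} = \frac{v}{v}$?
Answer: $17498 - 340 \sqrt{23} \approx 15867.0$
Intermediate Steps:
$L{\left(v \right)} = 1$
$s{\left(f,q \right)} = 2 - \left(-54 + q\right) \left(-22 + \sqrt{8 + f}\right)$ ($s{\left(f,q \right)} = 2 - \left(\sqrt{8 + f} - 22\right) \left(-54 + q\right) = 2 - \left(-22 + \sqrt{8 + f}\right) \left(-54 + q\right) = 2 - \left(-54 + q\right) \left(-22 + \sqrt{8 + f}\right)$)
$L{\left(-22 \right)} - \left(-13759 + s{\left(84,-116 \right)}\right) = 1 - \left(-14945 - 2552 + 54 \sqrt{8 + 84} - - 116 \sqrt{8 + 84}\right) = 1 - \left(-17497 + 108 \sqrt{23} - - 116 \sqrt{92}\right) = 1 - \left(-17497 - - 116 \cdot 2 \sqrt{23} + 54 \cdot 2 \sqrt{23}\right) = 1 + \left(13759 - \left(-1186 - 2552 + 108 \sqrt{23} + 232 \sqrt{23}\right)\right) = 1 + \left(13759 - \left(-3738 + 340 \sqrt{23}\right)\right) = 1 + \left(13759 + \left(3738 - 340 \sqrt{23}\right)\right) = 1 + \left(17497 - 340 \sqrt{23}\right) = 17498 - 340 \sqrt{23}$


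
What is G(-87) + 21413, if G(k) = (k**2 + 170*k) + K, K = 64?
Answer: 14256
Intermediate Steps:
G(k) = 64 + k**2 + 170*k (G(k) = (k**2 + 170*k) + 64 = 64 + k**2 + 170*k)
G(-87) + 21413 = (64 + (-87)**2 + 170*(-87)) + 21413 = (64 + 7569 - 14790) + 21413 = -7157 + 21413 = 14256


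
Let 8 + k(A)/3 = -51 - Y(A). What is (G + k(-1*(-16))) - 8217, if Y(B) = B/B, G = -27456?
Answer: -35853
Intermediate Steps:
Y(B) = 1
k(A) = -180 (k(A) = -24 + 3*(-51 - 1*1) = -24 + 3*(-51 - 1) = -24 + 3*(-52) = -24 - 156 = -180)
(G + k(-1*(-16))) - 8217 = (-27456 - 180) - 8217 = -27636 - 8217 = -35853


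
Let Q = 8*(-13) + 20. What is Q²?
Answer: 7056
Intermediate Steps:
Q = -84 (Q = -104 + 20 = -84)
Q² = (-84)² = 7056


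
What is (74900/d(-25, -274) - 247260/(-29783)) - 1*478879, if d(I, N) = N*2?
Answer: -150344608328/313867 ≈ -4.7901e+5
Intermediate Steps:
d(I, N) = 2*N
(74900/d(-25, -274) - 247260/(-29783)) - 1*478879 = (74900/((2*(-274))) - 247260/(-29783)) - 1*478879 = (74900/(-548) - 247260*(-1/29783)) - 478879 = (74900*(-1/548) + 19020/2291) - 478879 = (-18725/137 + 19020/2291) - 478879 = -40293235/313867 - 478879 = -150344608328/313867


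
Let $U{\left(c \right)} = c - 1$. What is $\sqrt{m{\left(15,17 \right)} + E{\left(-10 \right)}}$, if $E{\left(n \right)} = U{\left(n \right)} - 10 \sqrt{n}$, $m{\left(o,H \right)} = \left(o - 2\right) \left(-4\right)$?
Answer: $\sqrt{-63 - 10 i \sqrt{10}} \approx 1.9353 - 8.1698 i$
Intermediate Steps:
$U{\left(c \right)} = -1 + c$ ($U{\left(c \right)} = c - 1 = -1 + c$)
$m{\left(o,H \right)} = 8 - 4 o$ ($m{\left(o,H \right)} = \left(-2 + o\right) \left(-4\right) = 8 - 4 o$)
$E{\left(n \right)} = -1 + n - 10 \sqrt{n}$ ($E{\left(n \right)} = \left(-1 + n\right) - 10 \sqrt{n} = -1 + n - 10 \sqrt{n}$)
$\sqrt{m{\left(15,17 \right)} + E{\left(-10 \right)}} = \sqrt{\left(8 - 60\right) - \left(11 + 10 i \sqrt{10}\right)} = \sqrt{-52 - \left(11 + 10 i \sqrt{10}\right)} = \sqrt{-63 - 10 i \sqrt{10}}$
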